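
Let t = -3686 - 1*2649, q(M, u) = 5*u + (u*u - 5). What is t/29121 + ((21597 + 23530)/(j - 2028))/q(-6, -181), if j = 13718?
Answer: -785816096761/3614286810330 ≈ -0.21742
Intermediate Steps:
q(M, u) = -5 + u**2 + 5*u (q(M, u) = 5*u + (u**2 - 5) = 5*u + (-5 + u**2) = -5 + u**2 + 5*u)
t = -6335 (t = -3686 - 2649 = -6335)
t/29121 + ((21597 + 23530)/(j - 2028))/q(-6, -181) = -6335/29121 + ((21597 + 23530)/(13718 - 2028))/(-5 + (-181)**2 + 5*(-181)) = -6335*1/29121 + (45127/11690)/(-5 + 32761 - 905) = -6335/29121 + (45127*(1/11690))/31851 = -6335/29121 + (45127/11690)*(1/31851) = -6335/29121 + 45127/372338190 = -785816096761/3614286810330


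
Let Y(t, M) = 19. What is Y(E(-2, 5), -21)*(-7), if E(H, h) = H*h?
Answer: -133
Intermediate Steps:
Y(E(-2, 5), -21)*(-7) = 19*(-7) = -133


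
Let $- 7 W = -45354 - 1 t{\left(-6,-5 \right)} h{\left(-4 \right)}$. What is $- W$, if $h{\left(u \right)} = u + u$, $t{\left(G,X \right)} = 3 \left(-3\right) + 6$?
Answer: $- \frac{45378}{7} \approx -6482.6$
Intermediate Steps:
$t{\left(G,X \right)} = -3$ ($t{\left(G,X \right)} = -9 + 6 = -3$)
$h{\left(u \right)} = 2 u$
$W = \frac{45378}{7}$ ($W = - \frac{-45354 - 1 \left(-3\right) 2 \left(-4\right)}{7} = - \frac{-45354 - \left(-3\right) \left(-8\right)}{7} = - \frac{-45354 - 24}{7} = \left(- \frac{1}{7}\right) \left(-45378\right) = \frac{45378}{7} \approx 6482.6$)
$- W = \left(-1\right) \frac{45378}{7} = - \frac{45378}{7}$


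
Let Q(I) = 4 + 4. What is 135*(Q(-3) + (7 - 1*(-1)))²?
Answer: 34560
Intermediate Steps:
Q(I) = 8
135*(Q(-3) + (7 - 1*(-1)))² = 135*(8 + (7 - 1*(-1)))² = 135*(8 + (7 + 1))² = 135*(8 + 8)² = 135*16² = 135*256 = 34560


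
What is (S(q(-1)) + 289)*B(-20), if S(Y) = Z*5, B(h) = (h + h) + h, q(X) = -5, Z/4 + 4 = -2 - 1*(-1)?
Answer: -11340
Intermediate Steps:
Z = -20 (Z = -16 + 4*(-2 - 1*(-1)) = -16 + 4*(-2 + 1) = -16 + 4*(-1) = -16 - 4 = -20)
B(h) = 3*h (B(h) = 2*h + h = 3*h)
S(Y) = -100 (S(Y) = -20*5 = -100)
(S(q(-1)) + 289)*B(-20) = (-100 + 289)*(3*(-20)) = 189*(-60) = -11340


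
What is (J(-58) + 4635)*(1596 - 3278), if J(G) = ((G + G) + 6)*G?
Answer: -18527230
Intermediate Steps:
J(G) = G*(6 + 2*G) (J(G) = (2*G + 6)*G = (6 + 2*G)*G = G*(6 + 2*G))
(J(-58) + 4635)*(1596 - 3278) = (2*(-58)*(3 - 58) + 4635)*(1596 - 3278) = (2*(-58)*(-55) + 4635)*(-1682) = (6380 + 4635)*(-1682) = 11015*(-1682) = -18527230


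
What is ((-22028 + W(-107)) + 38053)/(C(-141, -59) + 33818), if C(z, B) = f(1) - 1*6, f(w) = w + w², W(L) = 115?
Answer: 8070/16907 ≈ 0.47732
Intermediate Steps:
C(z, B) = -4 (C(z, B) = 1*(1 + 1) - 1*6 = 1*2 - 6 = 2 - 6 = -4)
((-22028 + W(-107)) + 38053)/(C(-141, -59) + 33818) = ((-22028 + 115) + 38053)/(-4 + 33818) = (-21913 + 38053)/33814 = 16140*(1/33814) = 8070/16907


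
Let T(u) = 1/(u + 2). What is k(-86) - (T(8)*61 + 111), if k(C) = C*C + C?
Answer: 71929/10 ≈ 7192.9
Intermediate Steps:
T(u) = 1/(2 + u)
k(C) = C + C² (k(C) = C² + C = C + C²)
k(-86) - (T(8)*61 + 111) = -86*(1 - 86) - (61/(2 + 8) + 111) = -86*(-85) - (61/10 + 111) = 7310 - ((⅒)*61 + 111) = 7310 - (61/10 + 111) = 7310 - 1*1171/10 = 7310 - 1171/10 = 71929/10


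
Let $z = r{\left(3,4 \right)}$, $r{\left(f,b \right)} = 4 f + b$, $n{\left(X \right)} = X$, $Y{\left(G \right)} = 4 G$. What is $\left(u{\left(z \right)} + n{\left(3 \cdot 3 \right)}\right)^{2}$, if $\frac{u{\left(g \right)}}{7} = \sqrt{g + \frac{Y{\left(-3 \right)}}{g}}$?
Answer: $\frac{3313}{4} + 63 \sqrt{61} \approx 1320.3$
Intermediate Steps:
$r{\left(f,b \right)} = b + 4 f$
$z = 16$ ($z = 4 + 4 \cdot 3 = 4 + 12 = 16$)
$u{\left(g \right)} = 7 \sqrt{g - \frac{12}{g}}$ ($u{\left(g \right)} = 7 \sqrt{g + \frac{4 \left(-3\right)}{g}} = 7 \sqrt{g - \frac{12}{g}}$)
$\left(u{\left(z \right)} + n{\left(3 \cdot 3 \right)}\right)^{2} = \left(7 \sqrt{16 - \frac{12}{16}} + 3 \cdot 3\right)^{2} = \left(7 \sqrt{16 - \frac{3}{4}} + 9\right)^{2} = \left(7 \sqrt{\frac{61}{4}} + 9\right)^{2} = \left(7 \frac{\sqrt{61}}{2} + 9\right)^{2} = \left(\frac{7 \sqrt{61}}{2} + 9\right)^{2} = \left(9 + \frac{7 \sqrt{61}}{2}\right)^{2}$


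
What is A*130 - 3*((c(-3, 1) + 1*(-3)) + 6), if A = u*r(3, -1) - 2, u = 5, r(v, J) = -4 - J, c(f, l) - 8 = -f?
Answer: -2252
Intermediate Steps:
c(f, l) = 8 - f
A = -17 (A = 5*(-4 - 1*(-1)) - 2 = 5*(-4 + 1) - 2 = 5*(-3) - 2 = -15 - 2 = -17)
A*130 - 3*((c(-3, 1) + 1*(-3)) + 6) = -17*130 - 3*(((8 - 1*(-3)) + 1*(-3)) + 6) = -2210 - 3*(((8 + 3) - 3) + 6) = -2210 - 3*((11 - 3) + 6) = -2210 - 3*(8 + 6) = -2210 - 3*14 = -2210 - 42 = -2252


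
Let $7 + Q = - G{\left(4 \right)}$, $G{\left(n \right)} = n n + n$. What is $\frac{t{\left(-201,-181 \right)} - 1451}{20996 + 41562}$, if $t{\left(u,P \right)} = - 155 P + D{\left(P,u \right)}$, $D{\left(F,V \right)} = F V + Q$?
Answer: $\frac{31479}{31279} \approx 1.0064$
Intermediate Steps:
$G{\left(n \right)} = n + n^{2}$ ($G{\left(n \right)} = n^{2} + n = n + n^{2}$)
$Q = -27$ ($Q = -7 - 4 \left(1 + 4\right) = -7 - 4 \cdot 5 = -7 - 20 = -27$)
$D{\left(F,V \right)} = -27 + F V$ ($D{\left(F,V \right)} = F V - 27 = -27 + F V$)
$t{\left(u,P \right)} = -27 - 155 P + P u$ ($t{\left(u,P \right)} = - 155 P + \left(-27 + P u\right) = -27 - 155 P + P u$)
$\frac{t{\left(-201,-181 \right)} - 1451}{20996 + 41562} = \frac{\left(-27 - -28055 - -36381\right) - 1451}{20996 + 41562} = \frac{\left(-27 + 28055 + 36381\right) - 1451}{62558} = \left(64409 - 1451\right) \frac{1}{62558} = 62958 \cdot \frac{1}{62558} = \frac{31479}{31279}$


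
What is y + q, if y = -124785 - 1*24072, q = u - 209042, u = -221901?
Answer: -579800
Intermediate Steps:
q = -430943 (q = -221901 - 209042 = -430943)
y = -148857 (y = -124785 - 24072 = -148857)
y + q = -148857 - 430943 = -579800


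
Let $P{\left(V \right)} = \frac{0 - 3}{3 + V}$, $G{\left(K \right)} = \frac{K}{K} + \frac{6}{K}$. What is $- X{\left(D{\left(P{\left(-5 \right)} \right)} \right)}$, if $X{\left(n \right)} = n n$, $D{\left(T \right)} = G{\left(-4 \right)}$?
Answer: $- \frac{1}{4} \approx -0.25$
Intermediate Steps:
$G{\left(K \right)} = 1 + \frac{6}{K}$
$P{\left(V \right)} = - \frac{3}{3 + V}$
$D{\left(T \right)} = - \frac{1}{2}$ ($D{\left(T \right)} = \frac{6 - 4}{-4} = \left(- \frac{1}{4}\right) 2 = - \frac{1}{2}$)
$X{\left(n \right)} = n^{2}$
$- X{\left(D{\left(P{\left(-5 \right)} \right)} \right)} = - \left(- \frac{1}{2}\right)^{2} = \left(-1\right) \frac{1}{4} = - \frac{1}{4}$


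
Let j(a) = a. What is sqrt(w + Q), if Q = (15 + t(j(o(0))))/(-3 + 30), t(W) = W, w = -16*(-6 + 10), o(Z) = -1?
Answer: I*sqrt(5142)/9 ≈ 7.9675*I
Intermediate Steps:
w = -64 (w = -16*4 = -64)
Q = 14/27 (Q = (15 - 1)/(-3 + 30) = 14/27 ≈ 0.51852)
sqrt(w + Q) = sqrt(-64 + 14/27) = sqrt(-1714/27) = I*sqrt(5142)/9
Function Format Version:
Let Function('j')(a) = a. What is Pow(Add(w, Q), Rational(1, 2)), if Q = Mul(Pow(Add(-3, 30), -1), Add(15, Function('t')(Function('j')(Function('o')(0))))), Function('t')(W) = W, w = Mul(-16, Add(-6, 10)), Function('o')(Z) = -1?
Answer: Mul(Rational(1, 9), I, Pow(5142, Rational(1, 2))) ≈ Mul(7.9675, I)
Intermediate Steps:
w = -64 (w = Mul(-16, 4) = -64)
Q = Rational(14, 27) (Q = Mul(Pow(Add(-3, 30), -1), Add(15, -1)) = Mul(Pow(27, -1), 14) = Mul(Rational(1, 27), 14) = Rational(14, 27) ≈ 0.51852)
Pow(Add(w, Q), Rational(1, 2)) = Pow(Add(-64, Rational(14, 27)), Rational(1, 2)) = Pow(Rational(-1714, 27), Rational(1, 2)) = Mul(Rational(1, 9), I, Pow(5142, Rational(1, 2)))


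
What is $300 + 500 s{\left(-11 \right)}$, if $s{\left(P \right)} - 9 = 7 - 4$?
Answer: $6300$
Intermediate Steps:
$s{\left(P \right)} = 12$ ($s{\left(P \right)} = 9 + \left(7 - 4\right) = 9 + 3 = 12$)
$300 + 500 s{\left(-11 \right)} = 300 + 500 \cdot 12 = 300 + 6000 = 6300$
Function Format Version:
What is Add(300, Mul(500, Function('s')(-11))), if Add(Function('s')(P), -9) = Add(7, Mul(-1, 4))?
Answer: 6300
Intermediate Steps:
Function('s')(P) = 12 (Function('s')(P) = Add(9, Add(7, Mul(-1, 4))) = Add(9, Add(7, -4)) = Add(9, 3) = 12)
Add(300, Mul(500, Function('s')(-11))) = Add(300, Mul(500, 12)) = Add(300, 6000) = 6300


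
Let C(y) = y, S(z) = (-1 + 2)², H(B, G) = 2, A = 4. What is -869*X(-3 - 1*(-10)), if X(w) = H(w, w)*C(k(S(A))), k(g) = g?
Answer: -1738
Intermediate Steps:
S(z) = 1 (S(z) = 1² = 1)
X(w) = 2 (X(w) = 2*1 = 2)
-869*X(-3 - 1*(-10)) = -869*2 = -1738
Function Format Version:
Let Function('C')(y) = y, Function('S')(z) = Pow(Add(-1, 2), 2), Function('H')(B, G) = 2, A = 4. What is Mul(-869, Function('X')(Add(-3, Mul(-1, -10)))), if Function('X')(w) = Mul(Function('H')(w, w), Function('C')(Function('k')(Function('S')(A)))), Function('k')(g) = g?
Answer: -1738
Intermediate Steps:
Function('S')(z) = 1 (Function('S')(z) = Pow(1, 2) = 1)
Function('X')(w) = 2 (Function('X')(w) = Mul(2, 1) = 2)
Mul(-869, Function('X')(Add(-3, Mul(-1, -10)))) = Mul(-869, 2) = -1738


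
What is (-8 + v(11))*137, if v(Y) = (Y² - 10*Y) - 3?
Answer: 0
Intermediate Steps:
v(Y) = -3 + Y² - 10*Y
(-8 + v(11))*137 = (-8 + (-3 + 11² - 10*11))*137 = (-8 + (-3 + 121 - 110))*137 = (-8 + 8)*137 = 0*137 = 0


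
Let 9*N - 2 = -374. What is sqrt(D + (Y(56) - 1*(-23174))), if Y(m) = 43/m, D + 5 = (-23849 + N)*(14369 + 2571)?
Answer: I*sqrt(2855415566598)/84 ≈ 20117.0*I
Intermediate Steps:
N = -124/3 (N = 2/9 + (1/9)*(-374) = 2/9 - 374/9 = -124/3 ≈ -41.333)
D = -1214106755/3 (D = -5 + (-23849 - 124/3)*(14369 + 2571) = -5 - 71671/3*16940 = -5 - 1214106740/3 = -1214106755/3 ≈ -4.0470e+8)
sqrt(D + (Y(56) - 1*(-23174))) = sqrt(-1214106755/3 + (43/56 - 1*(-23174))) = sqrt(-1214106755/3 + (43*(1/56) + 23174)) = sqrt(-1214106755/3 + (43/56 + 23174)) = sqrt(-1214106755/3 + 1297787/56) = sqrt(-67986084919/168) = I*sqrt(2855415566598)/84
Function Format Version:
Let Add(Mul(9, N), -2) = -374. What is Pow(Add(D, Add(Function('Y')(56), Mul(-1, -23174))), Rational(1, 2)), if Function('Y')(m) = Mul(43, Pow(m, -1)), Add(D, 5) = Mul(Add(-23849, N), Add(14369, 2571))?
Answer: Mul(Rational(1, 84), I, Pow(2855415566598, Rational(1, 2))) ≈ Mul(20117., I)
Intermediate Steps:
N = Rational(-124, 3) (N = Add(Rational(2, 9), Mul(Rational(1, 9), -374)) = Add(Rational(2, 9), Rational(-374, 9)) = Rational(-124, 3) ≈ -41.333)
D = Rational(-1214106755, 3) (D = Add(-5, Mul(Add(-23849, Rational(-124, 3)), Add(14369, 2571))) = Add(-5, Mul(Rational(-71671, 3), 16940)) = Add(-5, Rational(-1214106740, 3)) = Rational(-1214106755, 3) ≈ -4.0470e+8)
Pow(Add(D, Add(Function('Y')(56), Mul(-1, -23174))), Rational(1, 2)) = Pow(Add(Rational(-1214106755, 3), Add(Mul(43, Pow(56, -1)), Mul(-1, -23174))), Rational(1, 2)) = Pow(Add(Rational(-1214106755, 3), Add(Mul(43, Rational(1, 56)), 23174)), Rational(1, 2)) = Pow(Add(Rational(-1214106755, 3), Add(Rational(43, 56), 23174)), Rational(1, 2)) = Pow(Add(Rational(-1214106755, 3), Rational(1297787, 56)), Rational(1, 2)) = Pow(Rational(-67986084919, 168), Rational(1, 2)) = Mul(Rational(1, 84), I, Pow(2855415566598, Rational(1, 2)))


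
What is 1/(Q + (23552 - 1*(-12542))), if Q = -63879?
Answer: -1/27785 ≈ -3.5991e-5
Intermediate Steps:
1/(Q + (23552 - 1*(-12542))) = 1/(-63879 + (23552 - 1*(-12542))) = 1/(-63879 + (23552 + 12542)) = 1/(-63879 + 36094) = 1/(-27785) = -1/27785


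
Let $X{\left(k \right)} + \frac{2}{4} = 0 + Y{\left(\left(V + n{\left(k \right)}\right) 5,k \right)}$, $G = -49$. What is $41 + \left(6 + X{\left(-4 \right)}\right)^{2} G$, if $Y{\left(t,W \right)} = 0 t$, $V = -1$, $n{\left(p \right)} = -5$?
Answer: $- \frac{5765}{4} \approx -1441.3$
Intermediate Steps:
$Y{\left(t,W \right)} = 0$
$X{\left(k \right)} = - \frac{1}{2}$ ($X{\left(k \right)} = - \frac{1}{2} + \left(0 + 0\right) = - \frac{1}{2} + 0 = - \frac{1}{2}$)
$41 + \left(6 + X{\left(-4 \right)}\right)^{2} G = 41 + \left(6 - \frac{1}{2}\right)^{2} \left(-49\right) = 41 + \left(\frac{11}{2}\right)^{2} \left(-49\right) = 41 + \frac{121}{4} \left(-49\right) = 41 - \frac{5929}{4} = - \frac{5765}{4}$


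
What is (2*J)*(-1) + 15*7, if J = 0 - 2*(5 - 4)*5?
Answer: 125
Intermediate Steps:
J = -10 (J = 0 - 2*5 = 0 - 10 = -10)
(2*J)*(-1) + 15*7 = (2*(-10))*(-1) + 15*7 = -20*(-1) + 105 = 20 + 105 = 125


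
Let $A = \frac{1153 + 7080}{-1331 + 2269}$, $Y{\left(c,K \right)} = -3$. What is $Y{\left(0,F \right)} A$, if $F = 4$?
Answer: $- \frac{24699}{938} \approx -26.332$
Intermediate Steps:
$A = \frac{8233}{938} \approx 8.7772$
$Y{\left(0,F \right)} A = \left(-3\right) \frac{8233}{938} = - \frac{24699}{938}$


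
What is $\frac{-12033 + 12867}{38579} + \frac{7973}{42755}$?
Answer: $\frac{20191061}{97026185} \approx 0.2081$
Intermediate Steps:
$\frac{-12033 + 12867}{38579} + \frac{7973}{42755} = 834 \cdot \frac{1}{38579} + 7973 \cdot \frac{1}{42755} = \frac{834}{38579} + \frac{469}{2515} = \frac{20191061}{97026185}$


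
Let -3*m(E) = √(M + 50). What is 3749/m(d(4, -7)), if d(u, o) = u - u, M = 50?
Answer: -11247/10 ≈ -1124.7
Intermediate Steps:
d(u, o) = 0
m(E) = -10/3 (m(E) = -√(50 + 50)/3 = -√100/3 = -⅓*10 = -10/3)
3749/m(d(4, -7)) = 3749/(-10/3) = 3749*(-3/10) = -11247/10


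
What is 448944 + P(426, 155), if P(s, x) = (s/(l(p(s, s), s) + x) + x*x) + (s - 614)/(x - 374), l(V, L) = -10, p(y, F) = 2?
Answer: 15019251149/31755 ≈ 4.7297e+5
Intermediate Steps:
P(s, x) = x² + s/(-10 + x) + (-614 + s)/(-374 + x) (P(s, x) = (s/(-10 + x) + x*x) + (s - 614)/(x - 374) = (s/(-10 + x) + x²) + (-614 + s)/(-374 + x) = (x² + s/(-10 + x)) + (-614 + s)/(-374 + x) = x² + s/(-10 + x) + (-614 + s)/(-374 + x))
448944 + P(426, 155) = 448944 + (6140 + 155⁴ - 614*155 - 384*426 - 384*155³ + 3740*155² + 2*426*155)/(3740 + 155² - 384*155) = 448944 + (6140 + 577200625 - 95170 - 163584 - 384*3723875 + 3740*24025 + 132060)/(3740 + 24025 - 59520) = 448944 + (6140 + 577200625 - 95170 - 163584 - 1429968000 + 89853500 + 132060)/(-31755) = 448944 - 1/31755*(-763034429) = 448944 + 763034429/31755 = 15019251149/31755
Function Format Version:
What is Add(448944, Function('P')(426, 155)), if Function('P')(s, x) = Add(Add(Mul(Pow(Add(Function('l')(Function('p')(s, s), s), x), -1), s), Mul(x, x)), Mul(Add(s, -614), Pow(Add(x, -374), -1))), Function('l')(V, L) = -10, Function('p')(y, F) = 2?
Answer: Rational(15019251149, 31755) ≈ 4.7297e+5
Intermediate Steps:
Function('P')(s, x) = Add(Pow(x, 2), Mul(s, Pow(Add(-10, x), -1)), Mul(Pow(Add(-374, x), -1), Add(-614, s))) (Function('P')(s, x) = Add(Add(Mul(Pow(Add(-10, x), -1), s), Mul(x, x)), Mul(Add(s, -614), Pow(Add(x, -374), -1))) = Add(Add(Mul(s, Pow(Add(-10, x), -1)), Pow(x, 2)), Mul(Add(-614, s), Pow(Add(-374, x), -1))) = Add(Add(Pow(x, 2), Mul(s, Pow(Add(-10, x), -1))), Mul(Pow(Add(-374, x), -1), Add(-614, s))) = Add(Pow(x, 2), Mul(s, Pow(Add(-10, x), -1)), Mul(Pow(Add(-374, x), -1), Add(-614, s))))
Add(448944, Function('P')(426, 155)) = Add(448944, Mul(Pow(Add(3740, Pow(155, 2), Mul(-384, 155)), -1), Add(6140, Pow(155, 4), Mul(-614, 155), Mul(-384, 426), Mul(-384, Pow(155, 3)), Mul(3740, Pow(155, 2)), Mul(2, 426, 155)))) = Add(448944, Mul(Pow(Add(3740, 24025, -59520), -1), Add(6140, 577200625, -95170, -163584, Mul(-384, 3723875), Mul(3740, 24025), 132060))) = Add(448944, Mul(Pow(-31755, -1), Add(6140, 577200625, -95170, -163584, -1429968000, 89853500, 132060))) = Add(448944, Mul(Rational(-1, 31755), -763034429)) = Add(448944, Rational(763034429, 31755)) = Rational(15019251149, 31755)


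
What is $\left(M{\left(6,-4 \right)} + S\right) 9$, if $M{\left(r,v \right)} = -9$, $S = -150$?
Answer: $-1431$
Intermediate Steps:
$\left(M{\left(6,-4 \right)} + S\right) 9 = \left(-9 - 150\right) 9 = \left(-159\right) 9 = -1431$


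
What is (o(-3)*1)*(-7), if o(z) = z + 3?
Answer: 0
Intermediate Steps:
o(z) = 3 + z
(o(-3)*1)*(-7) = ((3 - 3)*1)*(-7) = (0*1)*(-7) = 0*(-7) = 0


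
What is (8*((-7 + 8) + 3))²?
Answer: 1024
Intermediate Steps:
(8*((-7 + 8) + 3))² = (8*(1 + 3))² = (8*4)² = 32² = 1024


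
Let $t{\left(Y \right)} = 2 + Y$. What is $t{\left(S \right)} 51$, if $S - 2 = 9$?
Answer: $663$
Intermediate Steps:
$S = 11$ ($S = 2 + 9 = 11$)
$t{\left(S \right)} 51 = \left(2 + 11\right) 51 = 13 \cdot 51 = 663$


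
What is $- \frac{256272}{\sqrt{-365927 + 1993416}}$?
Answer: $- \frac{256272 \sqrt{1627489}}{1627489} \approx -200.88$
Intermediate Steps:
$- \frac{256272}{\sqrt{-365927 + 1993416}} = - \frac{256272}{\sqrt{1627489}} = - 256272 \frac{\sqrt{1627489}}{1627489} = - \frac{256272 \sqrt{1627489}}{1627489}$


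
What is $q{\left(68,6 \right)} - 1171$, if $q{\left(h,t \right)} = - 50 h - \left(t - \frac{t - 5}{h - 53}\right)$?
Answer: $- \frac{68654}{15} \approx -4576.9$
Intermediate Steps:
$q{\left(h,t \right)} = - t - 50 h + \frac{-5 + t}{-53 + h}$ ($q{\left(h,t \right)} = - 50 h - \left(t - \frac{-5 + t}{-53 + h}\right) = - t - 50 h + \frac{-5 + t}{-53 + h}$)
$q{\left(68,6 \right)} - 1171 = \frac{-5 - 50 \cdot 68^{2} + 54 \cdot 6 + 2650 \cdot 68 - 68 \cdot 6}{-53 + 68} - 1171 = \frac{-5 - 231200 + 324 + 180200 - 408}{15} - 1171 = \frac{1}{15} \left(-51089\right) - 1171 = - \frac{51089}{15} - 1171 = - \frac{68654}{15}$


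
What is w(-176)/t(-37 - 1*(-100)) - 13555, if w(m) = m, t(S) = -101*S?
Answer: -86250289/6363 ≈ -13555.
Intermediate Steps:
w(-176)/t(-37 - 1*(-100)) - 13555 = -176*(-1/(101*(-37 - 1*(-100)))) - 13555 = -176*(-1/(101*(-37 + 100))) - 13555 = -176/((-101*63)) - 13555 = -176/(-6363) - 13555 = -176*(-1/6363) - 13555 = 176/6363 - 13555 = -86250289/6363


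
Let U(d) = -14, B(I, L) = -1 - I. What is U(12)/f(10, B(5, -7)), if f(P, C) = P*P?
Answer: -7/50 ≈ -0.14000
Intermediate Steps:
f(P, C) = P²
U(12)/f(10, B(5, -7)) = -14/(10²) = -14/100 = -14*1/100 = -7/50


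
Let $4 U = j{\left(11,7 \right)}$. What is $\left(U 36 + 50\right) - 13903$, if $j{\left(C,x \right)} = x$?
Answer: $-13790$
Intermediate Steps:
$U = \frac{7}{4}$ ($U = \frac{1}{4} \cdot 7 = \frac{7}{4} \approx 1.75$)
$\left(U 36 + 50\right) - 13903 = \left(\frac{7}{4} \cdot 36 + 50\right) - 13903 = \left(63 + 50\right) - 13903 = 113 - 13903 = -13790$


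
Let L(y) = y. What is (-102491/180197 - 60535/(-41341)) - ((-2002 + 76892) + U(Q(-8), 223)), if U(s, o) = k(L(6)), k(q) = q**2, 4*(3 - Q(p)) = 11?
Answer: -558156377340938/7449524177 ≈ -74925.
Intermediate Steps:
Q(p) = 1/4 (Q(p) = 3 - 1/4*11 = 3 - 11/4 = 1/4)
U(s, o) = 36 (U(s, o) = 6**2 = 36)
(-102491/180197 - 60535/(-41341)) - ((-2002 + 76892) + U(Q(-8), 223)) = (-102491/180197 - 60535/(-41341)) - ((-2002 + 76892) + 36) = (-102491*1/180197 - 60535*(-1/41341)) - (74890 + 36) = (-102491/180197 + 60535/41341) - 1*74926 = 6671144964/7449524177 - 74926 = -558156377340938/7449524177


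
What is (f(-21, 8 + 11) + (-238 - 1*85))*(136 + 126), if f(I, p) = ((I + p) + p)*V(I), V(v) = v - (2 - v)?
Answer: -280602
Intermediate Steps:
V(v) = -2 + 2*v (V(v) = v + (-2 + v) = -2 + 2*v)
f(I, p) = (-2 + 2*I)*(I + 2*p) (f(I, p) = ((I + p) + p)*(-2 + 2*I) = (I + 2*p)*(-2 + 2*I) = (-2 + 2*I)*(I + 2*p))
(f(-21, 8 + 11) + (-238 - 1*85))*(136 + 126) = (2*(-1 - 21)*(-21 + 2*(8 + 11)) + (-238 - 1*85))*(136 + 126) = (2*(-22)*(-21 + 2*19) + (-238 - 85))*262 = (2*(-22)*(-21 + 38) - 323)*262 = (2*(-22)*17 - 323)*262 = (-748 - 323)*262 = -1071*262 = -280602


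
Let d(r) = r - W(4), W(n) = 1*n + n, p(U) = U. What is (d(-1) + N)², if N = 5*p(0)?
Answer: 81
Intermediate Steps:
W(n) = 2*n (W(n) = n + n = 2*n)
d(r) = -8 + r (d(r) = r - 2*4 = r - 1*8 = r - 8 = -8 + r)
N = 0 (N = 5*0 = 0)
(d(-1) + N)² = ((-8 - 1) + 0)² = (-9 + 0)² = (-9)² = 81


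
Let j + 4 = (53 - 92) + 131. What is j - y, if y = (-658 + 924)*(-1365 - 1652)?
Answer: 802610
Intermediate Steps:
y = -802522 (y = 266*(-3017) = -802522)
j = 88 (j = -4 + ((53 - 92) + 131) = -4 + (-39 + 131) = -4 + 92 = 88)
j - y = 88 - 1*(-802522) = 88 + 802522 = 802610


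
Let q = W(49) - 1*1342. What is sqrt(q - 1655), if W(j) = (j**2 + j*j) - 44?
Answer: sqrt(1761) ≈ 41.964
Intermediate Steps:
W(j) = -44 + 2*j**2 (W(j) = (j**2 + j**2) - 44 = 2*j**2 - 44 = -44 + 2*j**2)
q = 3416 (q = (-44 + 2*49**2) - 1*1342 = (-44 + 2*2401) - 1342 = (-44 + 4802) - 1342 = 4758 - 1342 = 3416)
sqrt(q - 1655) = sqrt(3416 - 1655) = sqrt(1761)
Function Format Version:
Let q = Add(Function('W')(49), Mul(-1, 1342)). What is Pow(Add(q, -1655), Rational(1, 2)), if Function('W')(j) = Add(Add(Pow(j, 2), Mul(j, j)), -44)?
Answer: Pow(1761, Rational(1, 2)) ≈ 41.964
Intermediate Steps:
Function('W')(j) = Add(-44, Mul(2, Pow(j, 2))) (Function('W')(j) = Add(Add(Pow(j, 2), Pow(j, 2)), -44) = Add(Mul(2, Pow(j, 2)), -44) = Add(-44, Mul(2, Pow(j, 2))))
q = 3416 (q = Add(Add(-44, Mul(2, Pow(49, 2))), Mul(-1, 1342)) = Add(Add(-44, Mul(2, 2401)), -1342) = Add(Add(-44, 4802), -1342) = Add(4758, -1342) = 3416)
Pow(Add(q, -1655), Rational(1, 2)) = Pow(Add(3416, -1655), Rational(1, 2)) = Pow(1761, Rational(1, 2))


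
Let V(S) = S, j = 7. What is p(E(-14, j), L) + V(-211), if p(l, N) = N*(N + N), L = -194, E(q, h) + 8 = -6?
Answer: 75061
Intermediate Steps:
E(q, h) = -14 (E(q, h) = -8 - 6 = -14)
p(l, N) = 2*N² (p(l, N) = N*(2*N) = 2*N²)
p(E(-14, j), L) + V(-211) = 2*(-194)² - 211 = 2*37636 - 211 = 75272 - 211 = 75061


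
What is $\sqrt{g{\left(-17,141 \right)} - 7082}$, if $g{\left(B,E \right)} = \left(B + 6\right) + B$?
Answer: $3 i \sqrt{790} \approx 84.321 i$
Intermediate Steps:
$g{\left(B,E \right)} = 6 + 2 B$ ($g{\left(B,E \right)} = \left(6 + B\right) + B = 6 + 2 B$)
$\sqrt{g{\left(-17,141 \right)} - 7082} = \sqrt{\left(6 + 2 \left(-17\right)\right) - 7082} = \sqrt{\left(6 - 34\right) - 7082} = \sqrt{-28 - 7082} = \sqrt{-7110} = 3 i \sqrt{790}$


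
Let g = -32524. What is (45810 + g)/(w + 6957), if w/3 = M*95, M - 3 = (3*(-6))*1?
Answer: 6643/1341 ≈ 4.9538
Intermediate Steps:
M = -15 (M = 3 + (3*(-6))*1 = 3 - 18*1 = 3 - 18 = -15)
w = -4275 (w = 3*(-15*95) = 3*(-1425) = -4275)
(45810 + g)/(w + 6957) = (45810 - 32524)/(-4275 + 6957) = 13286/2682 = 13286*(1/2682) = 6643/1341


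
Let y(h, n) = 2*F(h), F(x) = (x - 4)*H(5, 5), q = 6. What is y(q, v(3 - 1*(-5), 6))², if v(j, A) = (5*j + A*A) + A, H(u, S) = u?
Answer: 400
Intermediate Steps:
F(x) = -20 + 5*x (F(x) = (x - 4)*5 = (-4 + x)*5 = -20 + 5*x)
v(j, A) = A + A² + 5*j (v(j, A) = (5*j + A²) + A = (A² + 5*j) + A = A + A² + 5*j)
y(h, n) = -40 + 10*h (y(h, n) = 2*(-20 + 5*h) = -40 + 10*h)
y(q, v(3 - 1*(-5), 6))² = (-40 + 10*6)² = (-40 + 60)² = 20² = 400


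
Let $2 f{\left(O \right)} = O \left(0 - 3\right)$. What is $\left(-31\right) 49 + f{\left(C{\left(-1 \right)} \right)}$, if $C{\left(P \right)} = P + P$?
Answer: $-1516$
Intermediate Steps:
$C{\left(P \right)} = 2 P$
$f{\left(O \right)} = - \frac{3 O}{2}$ ($f{\left(O \right)} = \frac{O \left(0 - 3\right)}{2} = \frac{O \left(-3\right)}{2} = \frac{\left(-3\right) O}{2} = - \frac{3 O}{2}$)
$\left(-31\right) 49 + f{\left(C{\left(-1 \right)} \right)} = \left(-31\right) 49 - \frac{3 \cdot 2 \left(-1\right)}{2} = -1519 - -3 = -1519 + 3 = -1516$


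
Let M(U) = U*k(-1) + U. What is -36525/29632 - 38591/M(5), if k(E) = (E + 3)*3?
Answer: -163543841/148160 ≈ -1103.8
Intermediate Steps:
k(E) = 9 + 3*E (k(E) = (3 + E)*3 = 9 + 3*E)
M(U) = 7*U (M(U) = U*(9 + 3*(-1)) + U = U*(9 - 3) + U = U*6 + U = 6*U + U = 7*U)
-36525/29632 - 38591/M(5) = -36525/29632 - 38591/(7*5) = -36525*1/29632 - 38591/35 = -36525/29632 - 38591*1/35 = -36525/29632 - 5513/5 = -163543841/148160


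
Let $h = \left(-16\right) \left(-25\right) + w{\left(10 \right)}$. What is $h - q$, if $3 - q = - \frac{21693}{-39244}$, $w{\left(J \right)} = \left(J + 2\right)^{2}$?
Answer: $\frac{21252697}{39244} \approx 541.55$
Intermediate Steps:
$w{\left(J \right)} = \left(2 + J\right)^{2}$
$q = \frac{96039}{39244}$ ($q = 3 - - \frac{21693}{-39244} = 3 - \left(-21693\right) \left(- \frac{1}{39244}\right) = 3 - \frac{21693}{39244} = \frac{96039}{39244} \approx 2.4472$)
$h = 544$ ($h = \left(-16\right) \left(-25\right) + \left(2 + 10\right)^{2} = 400 + 12^{2} = 400 + 144 = 544$)
$h - q = 544 - \frac{96039}{39244} = \frac{21252697}{39244}$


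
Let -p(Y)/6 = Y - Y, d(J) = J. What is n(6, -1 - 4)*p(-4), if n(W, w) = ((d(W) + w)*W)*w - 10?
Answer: 0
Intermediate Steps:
p(Y) = 0 (p(Y) = -6*(Y - Y) = -6*0 = 0)
n(W, w) = -10 + W*w*(W + w) (n(W, w) = ((W + w)*W)*w - 10 = (W*(W + w))*w - 10 = W*w*(W + w) - 10 = -10 + W*w*(W + w))
n(6, -1 - 4)*p(-4) = (-10 + 6*(-1 - 4)² + (-1 - 4)*6²)*0 = (-10 + 6*(-5)² - 5*36)*0 = (-10 + 6*25 - 180)*0 = (-10 + 150 - 180)*0 = -40*0 = 0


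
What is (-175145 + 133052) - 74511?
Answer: -116604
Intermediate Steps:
(-175145 + 133052) - 74511 = -42093 - 74511 = -116604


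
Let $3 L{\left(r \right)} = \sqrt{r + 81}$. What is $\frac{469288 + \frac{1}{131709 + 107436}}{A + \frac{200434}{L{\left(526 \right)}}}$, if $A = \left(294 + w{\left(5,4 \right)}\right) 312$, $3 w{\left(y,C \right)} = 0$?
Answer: $\frac{13351975191953692}{2425047663517635} - \frac{66551132105273 \sqrt{607}}{1119252767777370} \approx 4.0409$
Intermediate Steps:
$w{\left(y,C \right)} = 0$ ($w{\left(y,C \right)} = \frac{1}{3} \cdot 0 = 0$)
$L{\left(r \right)} = \frac{\sqrt{81 + r}}{3}$ ($L{\left(r \right)} = \frac{\sqrt{r + 81}}{3} = \frac{\sqrt{81 + r}}{3}$)
$A = 91728$ ($A = \left(294 + 0\right) 312 = 294 \cdot 312 = 91728$)
$\frac{469288 + \frac{1}{131709 + 107436}}{A + \frac{200434}{L{\left(526 \right)}}} = \frac{469288 + \frac{1}{131709 + 107436}}{91728 + \frac{200434}{\frac{1}{3} \sqrt{81 + 526}}} = \frac{469288 + \frac{1}{239145}}{91728 + \frac{200434}{\frac{1}{3} \sqrt{607}}} = \frac{469288 + \frac{1}{239145}}{91728 + 200434 \frac{3 \sqrt{607}}{607}} = \frac{112227878761}{239145 \left(91728 + \frac{601302 \sqrt{607}}{607}\right)}$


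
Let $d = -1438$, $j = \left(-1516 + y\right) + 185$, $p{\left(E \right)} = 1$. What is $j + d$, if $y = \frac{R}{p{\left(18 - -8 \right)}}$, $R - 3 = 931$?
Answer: $-1835$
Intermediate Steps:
$R = 934$ ($R = 3 + 931 = 934$)
$y = 934$ ($y = \frac{934}{1} = 934 \cdot 1 = 934$)
$j = -397$ ($j = \left(-1516 + 934\right) + 185 = -582 + 185 = -397$)
$j + d = -397 - 1438 = -1835$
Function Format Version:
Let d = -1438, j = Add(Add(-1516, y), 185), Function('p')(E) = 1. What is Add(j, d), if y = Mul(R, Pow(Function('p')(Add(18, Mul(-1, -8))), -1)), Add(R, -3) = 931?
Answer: -1835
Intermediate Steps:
R = 934 (R = Add(3, 931) = 934)
y = 934 (y = Mul(934, Pow(1, -1)) = Mul(934, 1) = 934)
j = -397 (j = Add(Add(-1516, 934), 185) = Add(-582, 185) = -397)
Add(j, d) = Add(-397, -1438) = -1835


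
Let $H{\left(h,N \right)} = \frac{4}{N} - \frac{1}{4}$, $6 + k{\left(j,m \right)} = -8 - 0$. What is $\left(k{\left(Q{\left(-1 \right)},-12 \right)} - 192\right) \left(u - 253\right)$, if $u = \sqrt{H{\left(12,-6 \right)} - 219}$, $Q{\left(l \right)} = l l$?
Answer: $52118 - \frac{103 i \sqrt{7917}}{3} \approx 52118.0 - 3054.9 i$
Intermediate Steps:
$Q{\left(l \right)} = l^{2}$
$k{\left(j,m \right)} = -14$ ($k{\left(j,m \right)} = -6 - 8 = -14$)
$H{\left(h,N \right)} = - \frac{1}{4} + \frac{4}{N}$ ($H{\left(h,N \right)} = \frac{4}{N} - \frac{1}{4} = - \frac{1}{4} + \frac{4}{N}$)
$u = \frac{i \sqrt{7917}}{6}$ ($u = \sqrt{\frac{16 - -6}{4 \left(-6\right)} - 219} = \sqrt{\frac{1}{4} \left(- \frac{1}{6}\right) \left(16 + 6\right) - 219} = \sqrt{\frac{1}{4} \left(- \frac{1}{6}\right) 22 - 219} = \sqrt{- \frac{11}{12} - 219} = \sqrt{- \frac{2639}{12}} = \frac{i \sqrt{7917}}{6} \approx 14.83 i$)
$\left(k{\left(Q{\left(-1 \right)},-12 \right)} - 192\right) \left(u - 253\right) = \left(-14 - 192\right) \left(\frac{i \sqrt{7917}}{6} - 253\right) = - 206 \left(-253 + \frac{i \sqrt{7917}}{6}\right) = 52118 - \frac{103 i \sqrt{7917}}{3}$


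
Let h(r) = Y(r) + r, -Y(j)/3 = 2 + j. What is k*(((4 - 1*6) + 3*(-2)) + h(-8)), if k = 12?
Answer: 24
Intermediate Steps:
Y(j) = -6 - 3*j (Y(j) = -3*(2 + j) = -6 - 3*j)
h(r) = -6 - 2*r (h(r) = (-6 - 3*r) + r = -6 - 2*r)
k*(((4 - 1*6) + 3*(-2)) + h(-8)) = 12*(((4 - 1*6) + 3*(-2)) + (-6 - 2*(-8))) = 12*(((4 - 6) - 6) + (-6 + 16)) = 12*((-2 - 6) + 10) = 12*(-8 + 10) = 12*2 = 24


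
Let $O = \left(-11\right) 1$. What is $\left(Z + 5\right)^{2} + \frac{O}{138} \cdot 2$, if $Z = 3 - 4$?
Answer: $\frac{1093}{69} \approx 15.841$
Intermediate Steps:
$Z = -1$ ($Z = 3 - 4 = -1$)
$O = -11$
$\left(Z + 5\right)^{2} + \frac{O}{138} \cdot 2 = \left(-1 + 5\right)^{2} + - \frac{11}{138} \cdot 2 = 4^{2} + \left(-11\right) \frac{1}{138} \cdot 2 = 16 - \frac{11}{69} = \frac{1093}{69}$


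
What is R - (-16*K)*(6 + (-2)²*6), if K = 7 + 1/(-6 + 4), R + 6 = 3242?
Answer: 6356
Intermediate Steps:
R = 3236 (R = -6 + 3242 = 3236)
K = 13/2 (K = 7 + 1/(-2) = 7 - ½ = 13/2 ≈ 6.5000)
R - (-16*K)*(6 + (-2)²*6) = 3236 - (-16*13/2)*(6 + (-2)²*6) = 3236 - (-104)*(6 + 4*6) = 3236 - (-104)*(6 + 24) = 3236 - (-104)*30 = 3236 - 1*(-3120) = 3236 + 3120 = 6356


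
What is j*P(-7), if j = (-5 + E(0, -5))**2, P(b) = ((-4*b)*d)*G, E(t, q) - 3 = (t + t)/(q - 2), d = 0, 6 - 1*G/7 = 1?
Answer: 0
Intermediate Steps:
G = 35 (G = 42 - 7*1 = 42 - 7 = 35)
E(t, q) = 3 + 2*t/(-2 + q) (E(t, q) = 3 + (t + t)/(q - 2) = 3 + (2*t)/(-2 + q) = 3 + 2*t/(-2 + q))
P(b) = 0 (P(b) = (-4*b*0)*35 = 0*35 = 0)
j = 4 (j = (-5 + (-6 + 2*0 + 3*(-5))/(-2 - 5))**2 = (-5 + (-6 + 0 - 15)/(-7))**2 = (-5 - 1/7*(-21))**2 = (-5 + 3)**2 = (-2)**2 = 4)
j*P(-7) = 4*0 = 0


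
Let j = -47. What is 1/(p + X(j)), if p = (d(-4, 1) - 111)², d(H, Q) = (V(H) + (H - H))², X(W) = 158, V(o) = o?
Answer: 1/9183 ≈ 0.00010890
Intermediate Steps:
d(H, Q) = H² (d(H, Q) = (H + (H - H))² = (H + 0)² = H²)
p = 9025 (p = ((-4)² - 111)² = (16 - 111)² = (-95)² = 9025)
1/(p + X(j)) = 1/(9025 + 158) = 1/9183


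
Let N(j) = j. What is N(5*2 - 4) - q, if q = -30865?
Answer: 30871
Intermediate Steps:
N(5*2 - 4) - q = (5*2 - 4) - 1*(-30865) = (10 - 4) + 30865 = 6 + 30865 = 30871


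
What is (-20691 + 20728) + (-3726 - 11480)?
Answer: -15169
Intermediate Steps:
(-20691 + 20728) + (-3726 - 11480) = 37 - 15206 = -15169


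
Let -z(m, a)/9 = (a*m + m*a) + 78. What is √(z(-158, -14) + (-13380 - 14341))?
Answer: I*√68239 ≈ 261.23*I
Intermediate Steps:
z(m, a) = -702 - 18*a*m (z(m, a) = -9*((a*m + m*a) + 78) = -9*((a*m + a*m) + 78) = -9*(2*a*m + 78) = -9*(78 + 2*a*m) = -702 - 18*a*m)
√(z(-158, -14) + (-13380 - 14341)) = √((-702 - 18*(-14)*(-158)) + (-13380 - 14341)) = √((-702 - 39816) - 27721) = √(-40518 - 27721) = √(-68239) = I*√68239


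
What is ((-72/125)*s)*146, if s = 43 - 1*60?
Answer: 178704/125 ≈ 1429.6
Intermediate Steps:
s = -17 (s = 43 - 60 = -17)
((-72/125)*s)*146 = (-72/125*(-17))*146 = (-72*1/125*(-17))*146 = -72/125*(-17)*146 = (1224/125)*146 = 178704/125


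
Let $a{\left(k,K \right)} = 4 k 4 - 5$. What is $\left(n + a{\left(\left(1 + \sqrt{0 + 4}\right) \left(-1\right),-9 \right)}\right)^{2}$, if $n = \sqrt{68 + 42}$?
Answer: $\left(-53 + \sqrt{110}\right)^{2} \approx 1807.3$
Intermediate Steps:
$n = \sqrt{110} \approx 10.488$
$a{\left(k,K \right)} = -5 + 16 k$ ($a{\left(k,K \right)} = 16 k - 5 = -5 + 16 k$)
$\left(n + a{\left(\left(1 + \sqrt{0 + 4}\right) \left(-1\right),-9 \right)}\right)^{2} = \left(\sqrt{110} + \left(-5 + 16 \left(1 + \sqrt{0 + 4}\right) \left(-1\right)\right)\right)^{2} = \left(\sqrt{110} + \left(-5 + 16 \left(1 + \sqrt{4}\right) \left(-1\right)\right)\right)^{2} = \left(\sqrt{110} + \left(-5 + 16 \left(1 + 2\right) \left(-1\right)\right)\right)^{2} = \left(\sqrt{110} + \left(-5 + 16 \cdot 3 \left(-1\right)\right)\right)^{2} = \left(\sqrt{110} + \left(-5 + 16 \left(-3\right)\right)\right)^{2} = \left(\sqrt{110} - 53\right)^{2} = \left(-53 + \sqrt{110}\right)^{2}$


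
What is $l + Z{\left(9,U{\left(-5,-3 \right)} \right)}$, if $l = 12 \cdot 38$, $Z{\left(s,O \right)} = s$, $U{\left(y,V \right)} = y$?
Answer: $465$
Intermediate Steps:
$l = 456$
$l + Z{\left(9,U{\left(-5,-3 \right)} \right)} = 456 + 9 = 465$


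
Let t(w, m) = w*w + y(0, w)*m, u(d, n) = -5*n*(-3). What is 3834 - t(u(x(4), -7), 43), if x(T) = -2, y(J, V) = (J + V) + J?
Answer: -2676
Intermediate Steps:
y(J, V) = V + 2*J
u(d, n) = 15*n
t(w, m) = w² + m*w (t(w, m) = w*w + (w + 2*0)*m = w² + (w + 0)*m = w² + w*m = w² + m*w)
3834 - t(u(x(4), -7), 43) = 3834 - 15*(-7)*(43 + 15*(-7)) = 3834 - (-105)*(43 - 105) = 3834 - (-105)*(-62) = 3834 - 1*6510 = 3834 - 6510 = -2676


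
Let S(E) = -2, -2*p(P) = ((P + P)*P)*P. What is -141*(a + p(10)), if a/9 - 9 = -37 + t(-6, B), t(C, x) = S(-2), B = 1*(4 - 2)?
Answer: 179070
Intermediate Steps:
p(P) = -P**3 (p(P) = -(P + P)*P*P/2 = -(2*P)*P*P/2 = -2*P**2*P/2 = -P**3)
B = 2 (B = 1*2 = 2)
t(C, x) = -2
a = -270 (a = 81 + 9*(-37 - 2) = 81 + 9*(-39) = 81 - 351 = -270)
-141*(a + p(10)) = -141*(-270 - 1*10**3) = -141*(-270 - 1*1000) = -141*(-270 - 1000) = -141*(-1270) = 179070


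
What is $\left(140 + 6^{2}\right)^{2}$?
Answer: $30976$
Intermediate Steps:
$\left(140 + 6^{2}\right)^{2} = \left(140 + 36\right)^{2} = 176^{2} = 30976$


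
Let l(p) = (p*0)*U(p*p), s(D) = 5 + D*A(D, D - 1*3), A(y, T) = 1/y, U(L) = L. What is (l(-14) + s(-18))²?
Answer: 36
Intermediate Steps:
s(D) = 6 (s(D) = 5 + D/D = 5 + 1 = 6)
l(p) = 0 (l(p) = (p*0)*(p*p) = 0*p² = 0)
(l(-14) + s(-18))² = (0 + 6)² = 6² = 36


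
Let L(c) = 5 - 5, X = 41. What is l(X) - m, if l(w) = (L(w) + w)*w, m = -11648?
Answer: 13329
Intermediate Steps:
L(c) = 0
l(w) = w**2 (l(w) = (0 + w)*w = w*w = w**2)
l(X) - m = 41**2 - 1*(-11648) = 1681 + 11648 = 13329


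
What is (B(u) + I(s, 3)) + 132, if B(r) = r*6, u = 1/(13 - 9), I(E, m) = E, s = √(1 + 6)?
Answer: 267/2 + √7 ≈ 136.15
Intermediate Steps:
s = √7 ≈ 2.6458
u = ¼ (u = 1/4 = ¼ ≈ 0.25000)
B(r) = 6*r
(B(u) + I(s, 3)) + 132 = (6*(¼) + √7) + 132 = (3/2 + √7) + 132 = 267/2 + √7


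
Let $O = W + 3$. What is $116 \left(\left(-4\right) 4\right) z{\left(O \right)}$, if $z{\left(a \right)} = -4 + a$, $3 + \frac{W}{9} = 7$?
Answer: $-64960$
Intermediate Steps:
$W = 36$ ($W = -27 + 9 \cdot 7 = -27 + 63 = 36$)
$O = 39$ ($O = 36 + 3 = 39$)
$116 \left(\left(-4\right) 4\right) z{\left(O \right)} = 116 \left(\left(-4\right) 4\right) \left(-4 + 39\right) = 116 \left(-16\right) 35 = \left(-1856\right) 35 = -64960$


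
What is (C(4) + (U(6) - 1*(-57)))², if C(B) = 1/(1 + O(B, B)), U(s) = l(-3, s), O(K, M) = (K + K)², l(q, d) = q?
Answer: 12327121/4225 ≈ 2917.7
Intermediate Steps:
O(K, M) = 4*K² (O(K, M) = (2*K)² = 4*K²)
U(s) = -3
C(B) = 1/(1 + 4*B²)
(C(4) + (U(6) - 1*(-57)))² = (1/(1 + 4*4²) + (-3 - 1*(-57)))² = (1/(1 + 4*16) + (-3 + 57))² = (1/(1 + 64) + 54)² = (1/65 + 54)² = (3511/65)² = 12327121/4225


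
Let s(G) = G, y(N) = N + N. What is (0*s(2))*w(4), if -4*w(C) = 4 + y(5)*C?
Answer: 0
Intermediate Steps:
y(N) = 2*N
w(C) = -1 - 5*C/2 (w(C) = -(4 + (2*5)*C)/4 = -(4 + 10*C)/4 = -1 - 5*C/2)
(0*s(2))*w(4) = (0*2)*(-1 - 5/2*4) = 0*(-1 - 10) = 0*(-11) = 0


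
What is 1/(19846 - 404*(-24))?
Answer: 1/29542 ≈ 3.3850e-5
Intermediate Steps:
1/(19846 - 404*(-24)) = 1/(19846 + 9696) = 1/29542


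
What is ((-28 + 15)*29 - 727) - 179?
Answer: -1283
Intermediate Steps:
((-28 + 15)*29 - 727) - 179 = (-13*29 - 727) - 179 = (-377 - 727) - 179 = -1104 - 179 = -1283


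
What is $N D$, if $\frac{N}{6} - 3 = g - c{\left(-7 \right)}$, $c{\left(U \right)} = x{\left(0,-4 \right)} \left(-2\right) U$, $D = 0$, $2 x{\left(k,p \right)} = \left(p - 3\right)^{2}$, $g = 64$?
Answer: $0$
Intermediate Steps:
$x{\left(k,p \right)} = \frac{\left(-3 + p\right)^{2}}{2}$ ($x{\left(k,p \right)} = \frac{\left(p - 3\right)^{2}}{2} = \frac{\left(-3 + p\right)^{2}}{2}$)
$c{\left(U \right)} = - 49 U$ ($c{\left(U \right)} = \frac{\left(-3 - 4\right)^{2}}{2} \left(-2\right) U = \frac{\left(-7\right)^{2}}{2} \left(-2\right) U = \frac{1}{2} \cdot 49 \left(-2\right) U = \frac{49}{2} \left(-2\right) U = - 49 U$)
$N = -1656$ ($N = 18 + 6 \left(64 - \left(-49\right) \left(-7\right)\right) = 18 + 6 \left(64 - 343\right) = 18 + 6 \left(-279\right) = 18 - 1674 = -1656$)
$N D = \left(-1656\right) 0 = 0$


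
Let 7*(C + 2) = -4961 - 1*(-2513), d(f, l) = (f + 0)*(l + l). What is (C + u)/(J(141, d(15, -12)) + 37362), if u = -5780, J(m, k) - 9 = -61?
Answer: -21461/130585 ≈ -0.16435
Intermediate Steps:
d(f, l) = 2*f*l (d(f, l) = f*(2*l) = 2*f*l)
J(m, k) = -52 (J(m, k) = 9 - 61 = -52)
C = -2462/7 (C = -2 + (-4961 - 1*(-2513))/7 = -2 + (-4961 + 2513)/7 = -2 + (⅐)*(-2448) = -2 - 2448/7 = -2462/7 ≈ -351.71)
(C + u)/(J(141, d(15, -12)) + 37362) = (-2462/7 - 5780)/(-52 + 37362) = -42922/7/37310 = -42922/7*1/37310 = -21461/130585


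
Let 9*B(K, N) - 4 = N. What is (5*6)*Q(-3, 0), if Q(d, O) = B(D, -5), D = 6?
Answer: -10/3 ≈ -3.3333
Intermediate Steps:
B(K, N) = 4/9 + N/9
Q(d, O) = -⅑ (Q(d, O) = 4/9 + (⅑)*(-5) = 4/9 - 5/9 = -⅑)
(5*6)*Q(-3, 0) = (5*6)*(-⅑) = 30*(-⅑) = -10/3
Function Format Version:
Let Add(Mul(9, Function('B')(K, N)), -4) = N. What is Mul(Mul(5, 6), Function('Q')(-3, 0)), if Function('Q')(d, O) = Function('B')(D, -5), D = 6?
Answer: Rational(-10, 3) ≈ -3.3333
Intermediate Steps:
Function('B')(K, N) = Add(Rational(4, 9), Mul(Rational(1, 9), N))
Function('Q')(d, O) = Rational(-1, 9) (Function('Q')(d, O) = Add(Rational(4, 9), Mul(Rational(1, 9), -5)) = Add(Rational(4, 9), Rational(-5, 9)) = Rational(-1, 9))
Mul(Mul(5, 6), Function('Q')(-3, 0)) = Mul(Mul(5, 6), Rational(-1, 9)) = Mul(30, Rational(-1, 9)) = Rational(-10, 3)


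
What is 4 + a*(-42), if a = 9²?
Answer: -3398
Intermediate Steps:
a = 81
4 + a*(-42) = 4 + 81*(-42) = 4 - 3402 = -3398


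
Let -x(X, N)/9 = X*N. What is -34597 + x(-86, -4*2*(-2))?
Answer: -22213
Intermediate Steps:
x(X, N) = -9*N*X (x(X, N) = -9*X*N = -9*N*X)
-34597 + x(-86, -4*2*(-2)) = -34597 - 9*-4*2*(-2)*(-86) = -34597 - 9*(-8*(-2))*(-86) = -34597 - 9*16*(-86) = -34597 + 12384 = -22213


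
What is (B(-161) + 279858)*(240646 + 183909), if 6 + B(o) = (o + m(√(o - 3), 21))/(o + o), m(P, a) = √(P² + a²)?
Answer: 237625556275/2 - 424555*√277/322 ≈ 1.1881e+11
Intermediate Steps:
B(o) = -6 + (o + √(438 + o))/(2*o) (B(o) = -6 + (o + √((√(o - 3))² + 21²))/(o + o) = -6 + (o + √((√(-3 + o))² + 441))/((2*o)) = -6 + (o + √((-3 + o) + 441))*(1/(2*o)) = -6 + (o + √(438 + o))*(1/(2*o)) = -6 + (o + √(438 + o))/(2*o))
(B(-161) + 279858)*(240646 + 183909) = ((½)*(√(438 - 161) - 11*(-161))/(-161) + 279858)*(240646 + 183909) = ((½)*(-1/161)*(√277 + 1771) + 279858)*424555 = ((½)*(-1/161)*(1771 + √277) + 279858)*424555 = ((-11/2 - √277/322) + 279858)*424555 = (559705/2 - √277/322)*424555 = 237625556275/2 - 424555*√277/322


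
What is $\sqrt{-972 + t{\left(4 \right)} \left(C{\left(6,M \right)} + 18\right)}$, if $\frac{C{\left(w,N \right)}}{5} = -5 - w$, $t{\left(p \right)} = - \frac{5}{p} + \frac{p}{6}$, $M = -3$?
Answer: $\frac{i \sqrt{34215}}{6} \approx 30.829 i$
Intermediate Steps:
$t{\left(p \right)} = - \frac{5}{p} + \frac{p}{6}$ ($t{\left(p \right)} = - \frac{5}{p} + p \frac{1}{6} = - \frac{5}{p} + \frac{p}{6}$)
$C{\left(w,N \right)} = -25 - 5 w$ ($C{\left(w,N \right)} = 5 \left(-5 - w\right) = -25 - 5 w$)
$\sqrt{-972 + t{\left(4 \right)} \left(C{\left(6,M \right)} + 18\right)} = \sqrt{-972 + \left(- \frac{5}{4} + \frac{1}{6} \cdot 4\right) \left(\left(-25 - 30\right) + 18\right)} = \sqrt{-972 + \left(\left(-5\right) \frac{1}{4} + \frac{2}{3}\right) \left(\left(-25 - 30\right) + 18\right)} = \sqrt{-972 + \left(- \frac{5}{4} + \frac{2}{3}\right) \left(-55 + 18\right)} = \sqrt{-972 - - \frac{259}{12}} = \sqrt{-972 + \frac{259}{12}} = \sqrt{- \frac{11405}{12}} = \frac{i \sqrt{34215}}{6}$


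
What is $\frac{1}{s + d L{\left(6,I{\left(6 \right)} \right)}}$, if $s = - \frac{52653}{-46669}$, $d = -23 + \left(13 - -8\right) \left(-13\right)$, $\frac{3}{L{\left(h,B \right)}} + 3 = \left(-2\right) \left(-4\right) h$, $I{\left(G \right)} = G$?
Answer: $- \frac{700035}{13024229} \approx -0.053749$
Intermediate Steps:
$L{\left(h,B \right)} = \frac{3}{-3 + 8 h}$ ($L{\left(h,B \right)} = \frac{3}{-3 + \left(-2\right) \left(-4\right) h} = \frac{3}{-3 + 8 h}$)
$d = -296$ ($d = -23 + \left(13 + 8\right) \left(-13\right) = -23 + 21 \left(-13\right) = -23 - 273 = -296$)
$s = \frac{52653}{46669}$ ($s = \left(-52653\right) \left(- \frac{1}{46669}\right) = \frac{52653}{46669} \approx 1.1282$)
$\frac{1}{s + d L{\left(6,I{\left(6 \right)} \right)}} = \frac{1}{\frac{52653}{46669} - 296 \frac{3}{-3 + 8 \cdot 6}} = \frac{1}{\frac{52653}{46669} - 296 \frac{3}{-3 + 48}} = \frac{1}{\frac{52653}{46669} - 296 \cdot \frac{3}{45}} = \frac{1}{\frac{52653}{46669} - 296 \cdot 3 \cdot \frac{1}{45}} = \frac{1}{\frac{52653}{46669} - \frac{296}{15}} = \frac{1}{- \frac{13024229}{700035}} = - \frac{700035}{13024229}$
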